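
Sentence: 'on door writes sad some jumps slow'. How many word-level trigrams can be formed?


Word trigrams from [7] words:
  Trigram 1: (on door writes)
  Trigram 2: (door writes sad)
  Trigram 3: (writes sad some)
  Trigram 4: (sad some jumps)
  Trigram 5: (some jumps slow)
Total word trigrams: 7 - 2 = 5

5


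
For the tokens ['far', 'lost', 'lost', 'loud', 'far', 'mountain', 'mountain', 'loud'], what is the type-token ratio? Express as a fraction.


Tokens: 8
Unique types: ('far', 'lost', 'loud', 'mountain') = 4
TTR = 4/8
Simplify: divide both by 4 -> 1/2
TTR = 1/2

1/2


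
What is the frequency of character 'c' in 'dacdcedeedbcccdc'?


Scanning 'dacdcedeedbcccdc' for 'c':
  Position 2: 'c' -> MATCH (count: 1)
  Position 4: 'c' -> MATCH (count: 2)
  Position 11: 'c' -> MATCH (count: 3)
  Position 12: 'c' -> MATCH (count: 4)
  Position 13: 'c' -> MATCH (count: 5)
  Position 15: 'c' -> MATCH (count: 6)
Total occurrences of 'c': 6

6


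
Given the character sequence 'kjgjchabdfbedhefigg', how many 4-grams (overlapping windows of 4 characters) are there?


String 'kjgjchabdfbedhefigg' has length L = 19.
Number of overlapping n-grams = L - n + 1
Substituting: 19 - 4 + 1 = 16

16


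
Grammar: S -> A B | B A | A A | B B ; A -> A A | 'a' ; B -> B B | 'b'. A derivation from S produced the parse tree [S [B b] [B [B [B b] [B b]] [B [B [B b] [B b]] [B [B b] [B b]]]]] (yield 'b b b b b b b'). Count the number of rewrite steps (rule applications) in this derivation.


Every bracketed nonterminal node [X ...] in the tree is produced by exactly one rule application.
Reading the tree off as a leftmost derivation:
  Step 1: S  =>  B B   (applied S -> B B)
  Step 2: B B  =>  b B   (applied B -> b)
  Step 3: b B  =>  b B B   (applied B -> B B)
  Step 4: b B B  =>  b B B B   (applied B -> B B)
  Step 5: b B B B  =>  b b B B   (applied B -> b)
  Step 6: b b B B  =>  b b b B   (applied B -> b)
  Step 7: b b b B  =>  b b b B B   (applied B -> B B)
  Step 8: b b b B B  =>  b b b B B B   (applied B -> B B)
  Step 9: b b b B B B  =>  b b b b B B   (applied B -> b)
  Step 10: b b b b B B  =>  b b b b b B   (applied B -> b)
  Step 11: b b b b b B  =>  b b b b b B B   (applied B -> B B)
  Step 12: b b b b b B B  =>  b b b b b b B   (applied B -> b)
  Step 13: b b b b b b B  =>  b b b b b b b   (applied B -> b)
Final yield: b b b b b b b
Total rewrite steps: 13

13


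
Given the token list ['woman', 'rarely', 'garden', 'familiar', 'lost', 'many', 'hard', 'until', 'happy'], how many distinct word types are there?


Listing all tokens and tracking unique types:
  Token 1: 'woman' -> NEW (unique so far: 1)
  Token 2: 'rarely' -> NEW (unique so far: 2)
  Token 3: 'garden' -> NEW (unique so far: 3)
  Token 4: 'familiar' -> NEW (unique so far: 4)
  Token 5: 'lost' -> NEW (unique so far: 5)
  Token 6: 'many' -> NEW (unique so far: 6)
  Token 7: 'hard' -> NEW (unique so far: 7)
  Token 8: 'until' -> NEW (unique so far: 8)
  Token 9: 'happy' -> NEW (unique so far: 9)
Unique types: ('familiar', 'garden', 'happy', 'hard', 'lost', 'many', 'rarely', 'until', 'woman')
Vocabulary size: 9

9


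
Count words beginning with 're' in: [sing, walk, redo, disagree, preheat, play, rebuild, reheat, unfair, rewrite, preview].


Checking each word for prefix 're':
  'sing' -> no (count: 0)
  'walk' -> no (count: 0)
  'redo' -> YES, starts with 're' (count: 1)
  'disagree' -> no (count: 1)
  'preheat' -> no (count: 1)
  'play' -> no (count: 1)
  'rebuild' -> YES, starts with 're' (count: 2)
  'reheat' -> YES, starts with 're' (count: 3)
  'unfair' -> no (count: 3)
  'rewrite' -> YES, starts with 're' (count: 4)
  'preview' -> no (count: 4)
Total with prefix 're': 4

4


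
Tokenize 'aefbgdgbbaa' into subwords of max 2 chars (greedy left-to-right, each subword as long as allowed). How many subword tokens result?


'aefbgdgbbaa' has 11 characters.
Chunking with max size 2:
  Chunk 1: 'ae' (positions 0-1)
  Chunk 2: 'fb' (positions 2-3)
  Chunk 3: 'gd' (positions 4-5)
  Chunk 4: 'gb' (positions 6-7)
  Chunk 5: 'ba' (positions 8-9)
  Chunk 6: 'a' (positions 10-10)
Total chunks: ceil(11 / 2) = 6

6


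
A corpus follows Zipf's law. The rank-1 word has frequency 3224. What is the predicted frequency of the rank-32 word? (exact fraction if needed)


Zipf's law: freq(rank) = f1 / rank
f1 = 3224, rank = 32
freq = 3224 / 32
GCD(3224, 32) = 8
Simplified: 403/4

403/4


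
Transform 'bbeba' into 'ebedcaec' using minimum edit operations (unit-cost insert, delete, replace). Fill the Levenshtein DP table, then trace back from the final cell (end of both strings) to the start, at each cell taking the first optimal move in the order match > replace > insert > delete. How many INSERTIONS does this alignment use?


Edit distance = 5. Backtracking from cell (5, 8) with preference match > replace > insert > delete,
then listing the resulting alignment 'bbeba' -> 'ebedcaec' left to right:
  Step 1: replace b->e
  Step 2: keep 'b'
  Step 3: keep 'e'
  Step 4: insert 'd' [insertion #1]
  Step 5: replace b->c
  Step 6: keep 'a'
  Step 7: insert 'e' [insertion #2]
  Step 8: insert 'c' [insertion #3]
Total insertions: 3

3


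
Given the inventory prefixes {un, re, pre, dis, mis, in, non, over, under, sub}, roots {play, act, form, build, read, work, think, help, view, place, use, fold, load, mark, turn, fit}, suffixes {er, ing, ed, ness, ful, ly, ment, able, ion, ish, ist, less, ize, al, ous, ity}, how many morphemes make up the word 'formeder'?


Segmenting 'formeder' against the inventory:
  'form' -> root (morpheme 1)
  'ed' -> suffix (morpheme 2)
  'er' -> suffix (morpheme 3)
Total morphemes: 3

3


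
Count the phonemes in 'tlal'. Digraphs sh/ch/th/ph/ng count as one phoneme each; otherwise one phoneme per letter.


Parsing 'tlal' greedily, digraphs first:
  't' -> consonant phoneme (phonemes so far: 1)
  'l' -> consonant phoneme (phonemes so far: 2)
  'a' -> vowel phoneme (phonemes so far: 3)
  'l' -> consonant phoneme (phonemes so far: 4)
Total phonemes: 4

4


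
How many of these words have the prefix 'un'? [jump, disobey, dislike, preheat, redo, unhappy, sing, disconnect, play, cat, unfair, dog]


Checking each word for prefix 'un':
  'jump' -> no (count: 0)
  'disobey' -> no (count: 0)
  'dislike' -> no (count: 0)
  'preheat' -> no (count: 0)
  'redo' -> no (count: 0)
  'unhappy' -> YES, starts with 'un' (count: 1)
  'sing' -> no (count: 1)
  'disconnect' -> no (count: 1)
  'play' -> no (count: 1)
  'cat' -> no (count: 1)
  'unfair' -> YES, starts with 'un' (count: 2)
  'dog' -> no (count: 2)
Total with prefix 'un': 2

2


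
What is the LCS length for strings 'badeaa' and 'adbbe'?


DP table for LCS of 'badeaa' and 'adbbe':
       a  d  b  b  e
    0  0  0  0  0  0
  b 0  0  0  1  1  1
  a 0  1  1  1  1  1
  d 0  1  2  2  2  2
  e 0  1  2  2  2  3
  a 0  1  2  2  2  3
  a 0  1  2  2  2  3
LCS: 'ade'
LCS length = 3

3


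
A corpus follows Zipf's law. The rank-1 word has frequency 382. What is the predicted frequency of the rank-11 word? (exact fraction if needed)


Zipf's law: freq(rank) = f1 / rank
f1 = 382, rank = 11
freq = 382 / 11
GCD(382, 11) = 1
Simplified: 382/11

382/11


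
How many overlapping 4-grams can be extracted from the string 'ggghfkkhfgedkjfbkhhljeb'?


String 'ggghfkkhfgedkjfbkhhljeb' has length L = 23.
Number of overlapping n-grams = L - n + 1
Substituting: 23 - 4 + 1 = 20

20


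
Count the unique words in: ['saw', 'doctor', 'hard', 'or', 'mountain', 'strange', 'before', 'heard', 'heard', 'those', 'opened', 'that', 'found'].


Listing all tokens and tracking unique types:
  Token 1: 'saw' -> NEW (unique so far: 1)
  Token 2: 'doctor' -> NEW (unique so far: 2)
  Token 3: 'hard' -> NEW (unique so far: 3)
  Token 4: 'or' -> NEW (unique so far: 4)
  Token 5: 'mountain' -> NEW (unique so far: 5)
  Token 6: 'strange' -> NEW (unique so far: 6)
  Token 7: 'before' -> NEW (unique so far: 7)
  Token 8: 'heard' -> NEW (unique so far: 8)
  Token 9: 'heard' -> duplicate (unique so far: 8)
  Token 10: 'those' -> NEW (unique so far: 9)
  Token 11: 'opened' -> NEW (unique so far: 10)
  Token 12: 'that' -> NEW (unique so far: 11)
  Token 13: 'found' -> NEW (unique so far: 12)
Unique types: ('before', 'doctor', 'found', 'hard', 'heard', 'mountain', 'opened', 'or', 'saw', 'strange', 'that', 'those')
Vocabulary size: 12

12


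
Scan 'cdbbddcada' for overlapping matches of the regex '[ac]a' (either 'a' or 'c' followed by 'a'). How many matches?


Pattern: [ac]a means either 'a' or 'c' followed by 'a'.
Scanning 'cdbbddcada' position-by-position:
  Pos 0: window 'cd' -> no
  Pos 1: window 'db' -> no
  Pos 2: window 'bb' -> no
  Pos 3: window 'bd' -> no
  Pos 4: window 'dd' -> no
  Pos 5: window 'dc' -> no
  Pos 6: window 'ca' -> MATCH
  Pos 7: window 'ad' -> no
  Pos 8: window 'da' -> no
  Pos 9: window 'a' -> no
Total matches: 1

1


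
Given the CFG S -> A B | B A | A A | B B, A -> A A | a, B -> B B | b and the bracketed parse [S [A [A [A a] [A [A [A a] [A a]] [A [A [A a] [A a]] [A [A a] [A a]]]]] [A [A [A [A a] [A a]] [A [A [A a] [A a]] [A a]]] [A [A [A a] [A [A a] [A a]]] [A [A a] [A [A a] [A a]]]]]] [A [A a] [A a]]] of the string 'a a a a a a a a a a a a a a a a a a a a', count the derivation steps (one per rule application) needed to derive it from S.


Every bracketed nonterminal node [X ...] in the tree is produced by exactly one rule application.
Reading the tree off as a leftmost derivation:
  Step 1: S  =>  A A   (applied S -> A A)
  Step 2: A A  =>  A A A   (applied A -> A A)
  Step 3: A A A  =>  A A A A   (applied A -> A A)
  Step 4: A A A A  =>  a A A A   (applied A -> a)
  Step 5: a A A A  =>  a A A A A   (applied A -> A A)
  Step 6: a A A A A  =>  a A A A A A   (applied A -> A A)
  Step 7: a A A A A A  =>  a a A A A A   (applied A -> a)
  Step 8: a a A A A A  =>  a a a A A A   (applied A -> a)
  Step 9: a a a A A A  =>  a a a A A A A   (applied A -> A A)
  Step 10: a a a A A A A  =>  a a a A A A A A   (applied A -> A A)
  Step 11: a a a A A A A A  =>  a a a a A A A A   (applied A -> a)
  Step 12: a a a a A A A A  =>  a a a a a A A A   (applied A -> a)
  Step 13: a a a a a A A A  =>  a a a a a A A A A   (applied A -> A A)
  Step 14: a a a a a A A A A  =>  a a a a a a A A A   (applied A -> a)
  Step 15: a a a a a a A A A  =>  a a a a a a a A A   (applied A -> a)
  Step 16: a a a a a a a A A  =>  a a a a a a a A A A   (applied A -> A A)
  Step 17: a a a a a a a A A A  =>  a a a a a a a A A A A   (applied A -> A A)
  Step 18: a a a a a a a A A A A  =>  a a a a a a a A A A A A   (applied A -> A A)
  Step 19: a a a a a a a A A A A A  =>  a a a a a a a a A A A A   (applied A -> a)
  Step 20: a a a a a a a a A A A A  =>  a a a a a a a a a A A A   (applied A -> a)
  Step 21: a a a a a a a a a A A A  =>  a a a a a a a a a A A A A   (applied A -> A A)
  Step 22: a a a a a a a a a A A A A  =>  a a a a a a a a a A A A A A   (applied A -> A A)
  Step 23: a a a a a a a a a A A A A A  =>  a a a a a a a a a a A A A A   (applied A -> a)
  Step 24: a a a a a a a a a a A A A A  =>  a a a a a a a a a a a A A A   (applied A -> a)
  Step 25: a a a a a a a a a a a A A A  =>  a a a a a a a a a a a a A A   (applied A -> a)
  Step 26: a a a a a a a a a a a a A A  =>  a a a a a a a a a a a a A A A   (applied A -> A A)
  Step 27: a a a a a a a a a a a a A A A  =>  a a a a a a a a a a a a A A A A   (applied A -> A A)
  Step 28: a a a a a a a a a a a a A A A A  =>  a a a a a a a a a a a a a A A A   (applied A -> a)
  Step 29: a a a a a a a a a a a a a A A A  =>  a a a a a a a a a a a a a A A A A   (applied A -> A A)
  Step 30: a a a a a a a a a a a a a A A A A  =>  a a a a a a a a a a a a a a A A A   (applied A -> a)
  Step 31: a a a a a a a a a a a a a a A A A  =>  a a a a a a a a a a a a a a a A A   (applied A -> a)
  Step 32: a a a a a a a a a a a a a a a A A  =>  a a a a a a a a a a a a a a a A A A   (applied A -> A A)
  Step 33: a a a a a a a a a a a a a a a A A A  =>  a a a a a a a a a a a a a a a a A A   (applied A -> a)
  Step 34: a a a a a a a a a a a a a a a a A A  =>  a a a a a a a a a a a a a a a a A A A   (applied A -> A A)
  Step 35: a a a a a a a a a a a a a a a a A A A  =>  a a a a a a a a a a a a a a a a a A A   (applied A -> a)
  Step 36: a a a a a a a a a a a a a a a a a A A  =>  a a a a a a a a a a a a a a a a a a A   (applied A -> a)
  Step 37: a a a a a a a a a a a a a a a a a a A  =>  a a a a a a a a a a a a a a a a a a A A   (applied A -> A A)
  Step 38: a a a a a a a a a a a a a a a a a a A A  =>  a a a a a a a a a a a a a a a a a a a A   (applied A -> a)
  Step 39: a a a a a a a a a a a a a a a a a a a A  =>  a a a a a a a a a a a a a a a a a a a a   (applied A -> a)
Final yield: a a a a a a a a a a a a a a a a a a a a
Total rewrite steps: 39

39


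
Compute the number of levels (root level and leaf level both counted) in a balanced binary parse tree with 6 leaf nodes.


In a balanced binary tree with n leaves the deepest leaf is ceil(log2(n)) edges below the root,
so counting node levels inclusive of root and leaves gives ceil(log2(n)) + 1 levels.
log2(6) = 2.5850
ceil(2.5850) = 3
levels = 3 + 1 = 4

4


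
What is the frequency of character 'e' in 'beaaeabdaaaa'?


Scanning 'beaaeabdaaaa' for 'e':
  Position 1: 'e' -> MATCH (count: 1)
  Position 4: 'e' -> MATCH (count: 2)
Total occurrences of 'e': 2

2


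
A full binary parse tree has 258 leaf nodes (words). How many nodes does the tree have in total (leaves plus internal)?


Leaf nodes (terminals): 258
Internal nodes = n - 1 = 258 - 1 = 257
Total = leaves + internal = 258 + 257 = 515

515


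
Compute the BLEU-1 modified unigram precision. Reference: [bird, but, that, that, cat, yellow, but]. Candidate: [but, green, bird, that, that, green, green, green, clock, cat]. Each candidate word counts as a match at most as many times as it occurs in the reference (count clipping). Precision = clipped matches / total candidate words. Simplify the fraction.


Reference word counts: {'bird': 1, 'but': 2, 'cat': 1, 'that': 2, 'yellow': 1}
Checking each candidate word (with clipping):
  'but' -> in reference (ref count 2, used 1/2) -> match (matches: 1)
  'green' -> not in reference -> no match (matches: 1)
  'bird' -> in reference (ref count 1, used 1/1) -> match (matches: 2)
  'that' -> in reference (ref count 2, used 1/2) -> match (matches: 3)
  'that' -> in reference (ref count 2, used 2/2) -> match (matches: 4)
  'green' -> not in reference -> no match (matches: 4)
  'green' -> not in reference -> no match (matches: 4)
  'green' -> not in reference -> no match (matches: 4)
  'clock' -> not in reference -> no match (matches: 4)
  'cat' -> in reference (ref count 1, used 1/1) -> match (matches: 5)
Clipped matches: 5, Candidate length: 10
Precision = 5/10 = 1/2

1/2


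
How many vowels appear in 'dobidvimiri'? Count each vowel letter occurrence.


Scanning each character of 'dobidvimiri':
  Position 1: 'd' -> consonant (running count: 0)
  Position 2: 'o' -> vowel (running count: 1)
  Position 3: 'b' -> consonant (running count: 1)
  Position 4: 'i' -> vowel (running count: 2)
  Position 5: 'd' -> consonant (running count: 2)
  Position 6: 'v' -> consonant (running count: 2)
  Position 7: 'i' -> vowel (running count: 3)
  Position 8: 'm' -> consonant (running count: 3)
  Position 9: 'i' -> vowel (running count: 4)
  Position 10: 'r' -> consonant (running count: 4)
  Position 11: 'i' -> vowel (running count: 5)
Total vowels: 5

5


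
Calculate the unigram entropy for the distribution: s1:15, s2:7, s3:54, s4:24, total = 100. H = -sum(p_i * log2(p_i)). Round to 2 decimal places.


Computing entropy H = -sum(p_i * log2(p_i)):
  s1: p = 15/100 = 0.1500, -p*log2(p) = 0.4105
  s2: p = 7/100 = 0.0700, -p*log2(p) = 0.2686
  s3: p = 54/100 = 0.5400, -p*log2(p) = 0.4800
  s4: p = 24/100 = 0.2400, -p*log2(p) = 0.4941
H = sum of terms = 1.6532
Rounded to 2 decimals: 1.65

1.65


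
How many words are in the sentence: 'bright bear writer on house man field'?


Counting words by splitting on spaces:
  Word 1: 'bright'
  Word 2: 'bear'
  Word 3: 'writer'
  Word 4: 'on'
  Word 5: 'house'
  Word 6: 'man'
  Word 7: 'field'
Total words: 7

7


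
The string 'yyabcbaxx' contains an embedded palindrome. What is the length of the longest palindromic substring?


Scanning 'yyabcbaxx' for palindromic substrings.
Substring at positions 2-6: 'abcba'.
Check: reverse('abcba') = 'abcba' -> palindrome confirmed.
Neighbouring characters ('y' / 'x') break symmetry, so it cannot extend further.
No longer palindromic substring exists; longest length = 5

5


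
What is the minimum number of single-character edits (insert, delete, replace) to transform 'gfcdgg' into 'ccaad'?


Building DP table for s1='gfcdgg' (len 6) and s2='ccaad' (len 5):
       c  c  a  a  d
    0  1  2  3  4  5
  g 1  1  2  3  4  5
  f 2  2  2  3  4  5
  c 3  2  2  3  4  5
  d 4  3  3  3  4  4
  g 5  4  4  4  4  5
  g 6  5  5  5  5  5
Edit distance = dp[6][5] = 5

5


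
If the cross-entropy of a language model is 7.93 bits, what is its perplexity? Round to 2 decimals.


Perplexity formula: PP = 2^H
H = 7.93
PP = 2^7.93
Decompose: 2^7.93 = 2^7 * 2^0.93
2^7 = 128, 2^0.93 ~ 1.9052760
PP ~ 128 * 1.9052760 = 243.8753280
Rounded to 2 decimals: 243.88

243.88


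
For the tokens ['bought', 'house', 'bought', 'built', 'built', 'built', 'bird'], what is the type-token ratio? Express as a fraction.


Tokens: 7
Unique types: ('bird', 'bought', 'built', 'house') = 4
TTR = 4/7
Already in lowest terms.

4/7


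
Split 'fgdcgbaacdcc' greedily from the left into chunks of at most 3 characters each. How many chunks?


'fgdcgbaacdcc' has 12 characters.
Chunking with max size 3:
  Chunk 1: 'fgd' (positions 0-2)
  Chunk 2: 'cgb' (positions 3-5)
  Chunk 3: 'aac' (positions 6-8)
  Chunk 4: 'dcc' (positions 9-11)
Total chunks: ceil(12 / 3) = 4

4


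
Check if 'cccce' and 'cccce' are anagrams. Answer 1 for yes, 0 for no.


Sort characters of 'cccce': 'cccce'
Sort characters of 'cccce': 'cccce'
Sorted forms match -> they ARE anagrams
Result: 1

1


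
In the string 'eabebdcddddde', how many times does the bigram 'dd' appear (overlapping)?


Scanning 'eabebdcddddde' for bigram 'dd':
  Position 0: 'ea' -> no
  Position 1: 'ab' -> no
  Position 2: 'be' -> no
  Position 3: 'eb' -> no
  Position 4: 'bd' -> no
  Position 5: 'dc' -> no
  Position 6: 'cd' -> no
  Position 7: 'dd' -> MATCH
  Position 8: 'dd' -> MATCH
  Position 9: 'dd' -> MATCH
  Position 10: 'dd' -> MATCH
  Position 11: 'de' -> no
Total matches: 4

4


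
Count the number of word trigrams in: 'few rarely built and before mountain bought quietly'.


Word trigrams from [8] words:
  Trigram 1: (few rarely built)
  Trigram 2: (rarely built and)
  Trigram 3: (built and before)
  Trigram 4: (and before mountain)
  Trigram 5: (before mountain bought)
  Trigram 6: (mountain bought quietly)
Total word trigrams: 8 - 2 = 6

6


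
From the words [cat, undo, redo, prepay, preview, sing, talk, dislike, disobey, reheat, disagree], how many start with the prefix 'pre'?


Checking each word for prefix 'pre':
  'cat' -> no (count: 0)
  'undo' -> no (count: 0)
  'redo' -> no (count: 0)
  'prepay' -> YES, starts with 'pre' (count: 1)
  'preview' -> YES, starts with 'pre' (count: 2)
  'sing' -> no (count: 2)
  'talk' -> no (count: 2)
  'dislike' -> no (count: 2)
  'disobey' -> no (count: 2)
  'reheat' -> no (count: 2)
  'disagree' -> no (count: 2)
Total with prefix 'pre': 2

2


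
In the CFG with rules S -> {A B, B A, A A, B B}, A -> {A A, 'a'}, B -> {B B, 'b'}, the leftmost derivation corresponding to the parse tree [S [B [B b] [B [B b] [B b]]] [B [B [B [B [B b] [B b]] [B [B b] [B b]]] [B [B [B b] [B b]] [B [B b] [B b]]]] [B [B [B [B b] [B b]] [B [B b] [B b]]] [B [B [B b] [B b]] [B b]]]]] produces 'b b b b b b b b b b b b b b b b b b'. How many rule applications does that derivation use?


Every bracketed nonterminal node [X ...] in the tree is produced by exactly one rule application.
Reading the tree off as a leftmost derivation:
  Step 1: S  =>  B B   (applied S -> B B)
  Step 2: B B  =>  B B B   (applied B -> B B)
  Step 3: B B B  =>  b B B   (applied B -> b)
  Step 4: b B B  =>  b B B B   (applied B -> B B)
  Step 5: b B B B  =>  b b B B   (applied B -> b)
  Step 6: b b B B  =>  b b b B   (applied B -> b)
  Step 7: b b b B  =>  b b b B B   (applied B -> B B)
  Step 8: b b b B B  =>  b b b B B B   (applied B -> B B)
  Step 9: b b b B B B  =>  b b b B B B B   (applied B -> B B)
  Step 10: b b b B B B B  =>  b b b B B B B B   (applied B -> B B)
  Step 11: b b b B B B B B  =>  b b b b B B B B   (applied B -> b)
  Step 12: b b b b B B B B  =>  b b b b b B B B   (applied B -> b)
  Step 13: b b b b b B B B  =>  b b b b b B B B B   (applied B -> B B)
  Step 14: b b b b b B B B B  =>  b b b b b b B B B   (applied B -> b)
  Step 15: b b b b b b B B B  =>  b b b b b b b B B   (applied B -> b)
  Step 16: b b b b b b b B B  =>  b b b b b b b B B B   (applied B -> B B)
  Step 17: b b b b b b b B B B  =>  b b b b b b b B B B B   (applied B -> B B)
  Step 18: b b b b b b b B B B B  =>  b b b b b b b b B B B   (applied B -> b)
  Step 19: b b b b b b b b B B B  =>  b b b b b b b b b B B   (applied B -> b)
  Step 20: b b b b b b b b b B B  =>  b b b b b b b b b B B B   (applied B -> B B)
  Step 21: b b b b b b b b b B B B  =>  b b b b b b b b b b B B   (applied B -> b)
  Step 22: b b b b b b b b b b B B  =>  b b b b b b b b b b b B   (applied B -> b)
  Step 23: b b b b b b b b b b b B  =>  b b b b b b b b b b b B B   (applied B -> B B)
  Step 24: b b b b b b b b b b b B B  =>  b b b b b b b b b b b B B B   (applied B -> B B)
  Step 25: b b b b b b b b b b b B B B  =>  b b b b b b b b b b b B B B B   (applied B -> B B)
  Step 26: b b b b b b b b b b b B B B B  =>  b b b b b b b b b b b b B B B   (applied B -> b)
  Step 27: b b b b b b b b b b b b B B B  =>  b b b b b b b b b b b b b B B   (applied B -> b)
  Step 28: b b b b b b b b b b b b b B B  =>  b b b b b b b b b b b b b B B B   (applied B -> B B)
  Step 29: b b b b b b b b b b b b b B B B  =>  b b b b b b b b b b b b b b B B   (applied B -> b)
  Step 30: b b b b b b b b b b b b b b B B  =>  b b b b b b b b b b b b b b b B   (applied B -> b)
  Step 31: b b b b b b b b b b b b b b b B  =>  b b b b b b b b b b b b b b b B B   (applied B -> B B)
  Step 32: b b b b b b b b b b b b b b b B B  =>  b b b b b b b b b b b b b b b B B B   (applied B -> B B)
  Step 33: b b b b b b b b b b b b b b b B B B  =>  b b b b b b b b b b b b b b b b B B   (applied B -> b)
  Step 34: b b b b b b b b b b b b b b b b B B  =>  b b b b b b b b b b b b b b b b b B   (applied B -> b)
  Step 35: b b b b b b b b b b b b b b b b b B  =>  b b b b b b b b b b b b b b b b b b   (applied B -> b)
Final yield: b b b b b b b b b b b b b b b b b b
Total rewrite steps: 35

35


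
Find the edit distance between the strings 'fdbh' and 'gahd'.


Building DP table for s1='fdbh' (len 4) and s2='gahd' (len 4):
       g  a  h  d
    0  1  2  3  4
  f 1  1  2  3  4
  d 2  2  2  3  3
  b 3  3  3  3  4
  h 4  4  4  3  4
Edit distance = dp[4][4] = 4

4


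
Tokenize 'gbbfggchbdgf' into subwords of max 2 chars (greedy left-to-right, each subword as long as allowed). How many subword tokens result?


'gbbfggchbdgf' has 12 characters.
Chunking with max size 2:
  Chunk 1: 'gb' (positions 0-1)
  Chunk 2: 'bf' (positions 2-3)
  Chunk 3: 'gg' (positions 4-5)
  Chunk 4: 'ch' (positions 6-7)
  Chunk 5: 'bd' (positions 8-9)
  Chunk 6: 'gf' (positions 10-11)
Total chunks: ceil(12 / 2) = 6

6


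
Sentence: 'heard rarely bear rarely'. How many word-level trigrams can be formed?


Word trigrams from [4] words:
  Trigram 1: (heard rarely bear)
  Trigram 2: (rarely bear rarely)
Total word trigrams: 4 - 2 = 2

2


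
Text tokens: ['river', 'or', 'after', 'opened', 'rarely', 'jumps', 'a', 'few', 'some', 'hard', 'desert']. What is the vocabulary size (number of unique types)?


Listing all tokens and tracking unique types:
  Token 1: 'river' -> NEW (unique so far: 1)
  Token 2: 'or' -> NEW (unique so far: 2)
  Token 3: 'after' -> NEW (unique so far: 3)
  Token 4: 'opened' -> NEW (unique so far: 4)
  Token 5: 'rarely' -> NEW (unique so far: 5)
  Token 6: 'jumps' -> NEW (unique so far: 6)
  Token 7: 'a' -> NEW (unique so far: 7)
  Token 8: 'few' -> NEW (unique so far: 8)
  Token 9: 'some' -> NEW (unique so far: 9)
  Token 10: 'hard' -> NEW (unique so far: 10)
  Token 11: 'desert' -> NEW (unique so far: 11)
Unique types: ('a', 'after', 'desert', 'few', 'hard', 'jumps', 'opened', 'or', 'rarely', 'river', 'some')
Vocabulary size: 11

11


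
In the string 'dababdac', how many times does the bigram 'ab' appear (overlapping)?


Scanning 'dababdac' for bigram 'ab':
  Position 0: 'da' -> no
  Position 1: 'ab' -> MATCH
  Position 2: 'ba' -> no
  Position 3: 'ab' -> MATCH
  Position 4: 'bd' -> no
  Position 5: 'da' -> no
  Position 6: 'ac' -> no
Total matches: 2

2


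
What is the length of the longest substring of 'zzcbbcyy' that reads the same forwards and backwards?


Scanning 'zzcbbcyy' for palindromic substrings.
Substring at positions 2-5: 'cbbc'.
Check: reverse('cbbc') = 'cbbc' -> palindrome confirmed.
Neighbouring characters ('z' / 'y') break symmetry, so it cannot extend further.
No longer palindromic substring exists; longest length = 4

4


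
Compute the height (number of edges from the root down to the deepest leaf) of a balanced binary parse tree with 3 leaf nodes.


In a balanced binary tree with n leaves the deepest leaf is ceil(log2(n)) edges below the root.
log2(3) = 1.5850
ceil(1.5850) = 2
height (edges) = 2

2


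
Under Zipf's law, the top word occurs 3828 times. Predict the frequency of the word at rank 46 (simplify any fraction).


Zipf's law: freq(rank) = f1 / rank
f1 = 3828, rank = 46
freq = 3828 / 46
GCD(3828, 46) = 2
Simplified: 1914/23

1914/23


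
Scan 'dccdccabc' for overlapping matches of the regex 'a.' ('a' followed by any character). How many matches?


Pattern: a. means 'a' followed by any character.
Scanning 'dccdccabc' position-by-position:
  Pos 0: window 'dc' -> no
  Pos 1: window 'cc' -> no
  Pos 2: window 'cd' -> no
  Pos 3: window 'dc' -> no
  Pos 4: window 'cc' -> no
  Pos 5: window 'ca' -> no
  Pos 6: window 'ab' -> MATCH
  Pos 7: window 'bc' -> no
  Pos 8: window 'c' -> no
Total matches: 1

1


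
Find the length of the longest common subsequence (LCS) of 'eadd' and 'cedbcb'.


DP table for LCS of 'eadd' and 'cedbcb':
       c  e  d  b  c  b
    0  0  0  0  0  0  0
  e 0  0  1  1  1  1  1
  a 0  0  1  1  1  1  1
  d 0  0  1  2  2  2  2
  d 0  0  1  2  2  2  2
LCS: 'ed'
LCS length = 2

2


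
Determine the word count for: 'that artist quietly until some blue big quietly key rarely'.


Counting words by splitting on spaces:
  Word 1: 'that'
  Word 2: 'artist'
  Word 3: 'quietly'
  Word 4: 'until'
  Word 5: 'some'
  Word 6: 'blue'
  Word 7: 'big'
  Word 8: 'quietly'
  Word 9: 'key'
  Word 10: 'rarely'
Total words: 10

10


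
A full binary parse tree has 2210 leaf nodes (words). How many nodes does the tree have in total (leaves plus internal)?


Leaf nodes (terminals): 2210
Internal nodes = n - 1 = 2210 - 1 = 2209
Total = leaves + internal = 2210 + 2209 = 4419

4419


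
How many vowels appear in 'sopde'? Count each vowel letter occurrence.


Scanning each character of 'sopde':
  Position 1: 's' -> consonant (running count: 0)
  Position 2: 'o' -> vowel (running count: 1)
  Position 3: 'p' -> consonant (running count: 1)
  Position 4: 'd' -> consonant (running count: 1)
  Position 5: 'e' -> vowel (running count: 2)
Total vowels: 2

2


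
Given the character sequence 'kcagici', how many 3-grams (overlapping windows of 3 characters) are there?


String 'kcagici' has length L = 7.
Number of overlapping n-grams = L - n + 1
Substituting: 7 - 3 + 1 = 5

5


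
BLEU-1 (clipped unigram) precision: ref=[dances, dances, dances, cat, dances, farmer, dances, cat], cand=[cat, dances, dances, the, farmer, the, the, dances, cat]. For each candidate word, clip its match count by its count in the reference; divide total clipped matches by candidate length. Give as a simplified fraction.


Reference word counts: {'cat': 2, 'dances': 5, 'farmer': 1}
Checking each candidate word (with clipping):
  'cat' -> in reference (ref count 2, used 1/2) -> match (matches: 1)
  'dances' -> in reference (ref count 5, used 1/5) -> match (matches: 2)
  'dances' -> in reference (ref count 5, used 2/5) -> match (matches: 3)
  'the' -> not in reference -> no match (matches: 3)
  'farmer' -> in reference (ref count 1, used 1/1) -> match (matches: 4)
  'the' -> not in reference -> no match (matches: 4)
  'the' -> not in reference -> no match (matches: 4)
  'dances' -> in reference (ref count 5, used 3/5) -> match (matches: 5)
  'cat' -> in reference (ref count 2, used 2/2) -> match (matches: 6)
Clipped matches: 6, Candidate length: 9
Precision = 6/9 = 2/3

2/3


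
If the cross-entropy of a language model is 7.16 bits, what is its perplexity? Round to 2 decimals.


Perplexity formula: PP = 2^H
H = 7.16
PP = 2^7.16
Decompose: 2^7.16 = 2^7 * 2^0.16
2^7 = 128, 2^0.16 ~ 1.1172871
PP ~ 128 * 1.1172871 = 143.0127488
Rounded to 2 decimals: 143.01

143.01


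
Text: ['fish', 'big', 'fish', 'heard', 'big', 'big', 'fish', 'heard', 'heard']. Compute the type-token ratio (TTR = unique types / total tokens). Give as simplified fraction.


Tokens: 9
Unique types: ('big', 'fish', 'heard') = 3
TTR = 3/9
Simplify: divide both by 3 -> 1/3
TTR = 1/3

1/3


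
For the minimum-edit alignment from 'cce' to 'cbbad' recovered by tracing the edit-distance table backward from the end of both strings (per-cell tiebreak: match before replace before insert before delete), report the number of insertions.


Edit distance = 4. Backtracking from cell (3, 5) with preference match > replace > insert > delete,
then listing the resulting alignment 'cce' -> 'cbbad' left to right:
  Step 1: keep 'c'
  Step 2: insert 'b' [insertion #1]
  Step 3: insert 'b' [insertion #2]
  Step 4: replace c->a
  Step 5: replace e->d
Total insertions: 2

2


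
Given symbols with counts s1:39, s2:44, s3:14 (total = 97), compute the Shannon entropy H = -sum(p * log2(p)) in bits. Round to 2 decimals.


Computing entropy H = -sum(p_i * log2(p_i)):
  s1: p = 39/97 = 0.4021, -p*log2(p) = 0.5285
  s2: p = 44/97 = 0.4536, -p*log2(p) = 0.5173
  s3: p = 14/97 = 0.1443, -p*log2(p) = 0.4030
H = sum of terms = 1.4488
Rounded to 2 decimals: 1.45

1.45


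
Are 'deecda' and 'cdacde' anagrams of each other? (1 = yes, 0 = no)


Sort characters of 'deecda': 'acddee'
Sort characters of 'cdacde': 'accdde'
Sorted forms differ -> they are NOT anagrams
Result: 0

0


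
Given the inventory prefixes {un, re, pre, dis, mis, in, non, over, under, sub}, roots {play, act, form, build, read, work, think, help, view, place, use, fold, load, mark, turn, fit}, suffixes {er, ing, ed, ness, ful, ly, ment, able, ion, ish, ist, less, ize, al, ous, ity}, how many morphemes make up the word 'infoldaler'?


Segmenting 'infoldaler' against the inventory:
  'in' -> prefix (morpheme 1)
  'fold' -> root (morpheme 2)
  'al' -> suffix (morpheme 3)
  'er' -> suffix (morpheme 4)
Total morphemes: 4

4


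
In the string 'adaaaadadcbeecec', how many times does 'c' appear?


Scanning 'adaaaadadcbeecec' for 'c':
  Position 9: 'c' -> MATCH (count: 1)
  Position 13: 'c' -> MATCH (count: 2)
  Position 15: 'c' -> MATCH (count: 3)
Total occurrences of 'c': 3

3


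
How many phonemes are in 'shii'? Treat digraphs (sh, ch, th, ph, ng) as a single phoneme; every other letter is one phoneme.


Parsing 'shii' greedily, digraphs first:
  'sh' -> digraph (1 consonant phoneme) (phonemes so far: 1)
  'i' -> vowel phoneme (phonemes so far: 2)
  'i' -> vowel phoneme (phonemes so far: 3)
Total phonemes: 3

3


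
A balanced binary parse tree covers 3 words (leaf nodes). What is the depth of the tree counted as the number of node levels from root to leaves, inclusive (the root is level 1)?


In a balanced binary tree with n leaves the deepest leaf is ceil(log2(n)) edges below the root,
so counting node levels inclusive of root and leaves gives ceil(log2(n)) + 1 levels.
log2(3) = 1.5850
ceil(1.5850) = 2
levels = 2 + 1 = 3

3


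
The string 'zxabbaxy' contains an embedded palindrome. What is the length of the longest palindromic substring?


Scanning 'zxabbaxy' for palindromic substrings.
Substring at positions 1-6: 'xabbax'.
Check: reverse('xabbax') = 'xabbax' -> palindrome confirmed.
Neighbouring characters ('z' / 'y') break symmetry, so it cannot extend further.
No longer palindromic substring exists; longest length = 6

6


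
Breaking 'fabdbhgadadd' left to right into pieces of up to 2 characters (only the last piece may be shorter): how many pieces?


'fabdbhgadadd' has 12 characters.
Chunking with max size 2:
  Chunk 1: 'fa' (positions 0-1)
  Chunk 2: 'bd' (positions 2-3)
  Chunk 3: 'bh' (positions 4-5)
  Chunk 4: 'ga' (positions 6-7)
  Chunk 5: 'da' (positions 8-9)
  Chunk 6: 'dd' (positions 10-11)
Total chunks: ceil(12 / 2) = 6

6


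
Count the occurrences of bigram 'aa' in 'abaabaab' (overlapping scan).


Scanning 'abaabaab' for bigram 'aa':
  Position 0: 'ab' -> no
  Position 1: 'ba' -> no
  Position 2: 'aa' -> MATCH
  Position 3: 'ab' -> no
  Position 4: 'ba' -> no
  Position 5: 'aa' -> MATCH
  Position 6: 'ab' -> no
Total matches: 2

2


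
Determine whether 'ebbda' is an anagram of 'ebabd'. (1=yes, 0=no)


Sort characters of 'ebbda': 'abbde'
Sort characters of 'ebabd': 'abbde'
Sorted forms match -> they ARE anagrams
Result: 1

1


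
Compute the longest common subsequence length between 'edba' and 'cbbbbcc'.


DP table for LCS of 'edba' and 'cbbbbcc':
       c  b  b  b  b  c  c
    0  0  0  0  0  0  0  0
  e 0  0  0  0  0  0  0  0
  d 0  0  0  0  0  0  0  0
  b 0  0  1  1  1  1  1  1
  a 0  0  1  1  1  1  1  1
LCS: 'b'
LCS length = 1

1


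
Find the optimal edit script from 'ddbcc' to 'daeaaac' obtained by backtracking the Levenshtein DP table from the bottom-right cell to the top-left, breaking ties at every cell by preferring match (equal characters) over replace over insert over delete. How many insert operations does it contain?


Edit distance = 5. Backtracking from cell (5, 7) with preference match > replace > insert > delete,
then listing the resulting alignment 'ddbcc' -> 'daeaaac' left to right:
  Step 1: keep 'd'
  Step 2: insert 'a' [insertion #1]
  Step 3: insert 'e' [insertion #2]
  Step 4: replace d->a
  Step 5: replace b->a
  Step 6: replace c->a
  Step 7: keep 'c'
Total insertions: 2

2


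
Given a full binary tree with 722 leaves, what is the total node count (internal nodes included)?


Leaf nodes (terminals): 722
Internal nodes = n - 1 = 722 - 1 = 721
Total = leaves + internal = 722 + 721 = 1443

1443


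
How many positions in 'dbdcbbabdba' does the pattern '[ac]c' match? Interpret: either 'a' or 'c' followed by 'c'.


Pattern: [ac]c means either 'a' or 'c' followed by 'c'.
Scanning 'dbdcbbabdba' position-by-position:
  Pos 0: window 'db' -> no
  Pos 1: window 'bd' -> no
  Pos 2: window 'dc' -> no
  Pos 3: window 'cb' -> no
  Pos 4: window 'bb' -> no
  Pos 5: window 'ba' -> no
  Pos 6: window 'ab' -> no
  Pos 7: window 'bd' -> no
  Pos 8: window 'db' -> no
  Pos 9: window 'ba' -> no
  Pos 10: window 'a' -> no
Total matches: 0

0


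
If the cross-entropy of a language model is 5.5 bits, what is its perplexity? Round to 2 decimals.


Perplexity formula: PP = 2^H
H = 5.5
PP = 2^5.5
Decompose: 2^5.5 = 2^5 * 2^0.5 = 2^5 * sqrt(2)
2^5 = 32, sqrt(2) ~ 1.4142136
PP ~ 32 * 1.4142136 = 45.2548352
Rounded to 2 decimals: 45.25

45.25


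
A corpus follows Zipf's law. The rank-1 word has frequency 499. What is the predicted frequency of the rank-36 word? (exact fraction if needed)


Zipf's law: freq(rank) = f1 / rank
f1 = 499, rank = 36
freq = 499 / 36
GCD(499, 36) = 1
Simplified: 499/36

499/36


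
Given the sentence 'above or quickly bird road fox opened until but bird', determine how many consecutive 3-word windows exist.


Word trigrams from [10] words:
  Trigram 1: (above or quickly)
  Trigram 2: (or quickly bird)
  Trigram 3: (quickly bird road)
  Trigram 4: (bird road fox)
  Trigram 5: (road fox opened)
  Trigram 6: (fox opened until)
  Trigram 7: (opened until but)
  Trigram 8: (until but bird)
Total word trigrams: 10 - 2 = 8

8


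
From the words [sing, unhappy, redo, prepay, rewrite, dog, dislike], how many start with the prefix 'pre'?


Checking each word for prefix 'pre':
  'sing' -> no (count: 0)
  'unhappy' -> no (count: 0)
  'redo' -> no (count: 0)
  'prepay' -> YES, starts with 'pre' (count: 1)
  'rewrite' -> no (count: 1)
  'dog' -> no (count: 1)
  'dislike' -> no (count: 1)
Total with prefix 'pre': 1

1


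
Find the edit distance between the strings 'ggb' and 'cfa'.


Building DP table for s1='ggb' (len 3) and s2='cfa' (len 3):
       c  f  a
    0  1  2  3
  g 1  1  2  3
  g 2  2  2  3
  b 3  3  3  3
Edit distance = dp[3][3] = 3

3


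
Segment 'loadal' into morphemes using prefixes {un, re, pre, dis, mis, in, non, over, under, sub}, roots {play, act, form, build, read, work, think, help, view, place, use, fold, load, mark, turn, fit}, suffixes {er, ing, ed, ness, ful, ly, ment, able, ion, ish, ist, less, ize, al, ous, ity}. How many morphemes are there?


Segmenting 'loadal' against the inventory:
  'load' -> root (morpheme 1)
  'al' -> suffix (morpheme 2)
Total morphemes: 2

2


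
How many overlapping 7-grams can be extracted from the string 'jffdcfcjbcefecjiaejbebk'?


String 'jffdcfcjbcefecjiaejbebk' has length L = 23.
Number of overlapping n-grams = L - n + 1
Substituting: 23 - 7 + 1 = 17

17


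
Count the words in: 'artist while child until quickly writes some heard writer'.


Counting words by splitting on spaces:
  Word 1: 'artist'
  Word 2: 'while'
  Word 3: 'child'
  Word 4: 'until'
  Word 5: 'quickly'
  Word 6: 'writes'
  Word 7: 'some'
  Word 8: 'heard'
  Word 9: 'writer'
Total words: 9

9


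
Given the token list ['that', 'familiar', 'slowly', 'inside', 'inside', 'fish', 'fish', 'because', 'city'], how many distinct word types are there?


Listing all tokens and tracking unique types:
  Token 1: 'that' -> NEW (unique so far: 1)
  Token 2: 'familiar' -> NEW (unique so far: 2)
  Token 3: 'slowly' -> NEW (unique so far: 3)
  Token 4: 'inside' -> NEW (unique so far: 4)
  Token 5: 'inside' -> duplicate (unique so far: 4)
  Token 6: 'fish' -> NEW (unique so far: 5)
  Token 7: 'fish' -> duplicate (unique so far: 5)
  Token 8: 'because' -> NEW (unique so far: 6)
  Token 9: 'city' -> NEW (unique so far: 7)
Unique types: ('because', 'city', 'familiar', 'fish', 'inside', 'slowly', 'that')
Vocabulary size: 7

7


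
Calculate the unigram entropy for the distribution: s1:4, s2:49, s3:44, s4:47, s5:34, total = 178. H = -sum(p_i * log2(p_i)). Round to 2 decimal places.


Computing entropy H = -sum(p_i * log2(p_i)):
  s1: p = 4/178 = 0.0225, -p*log2(p) = 0.1231
  s2: p = 49/178 = 0.2753, -p*log2(p) = 0.5123
  s3: p = 44/178 = 0.2472, -p*log2(p) = 0.4984
  s4: p = 47/178 = 0.2640, -p*log2(p) = 0.5073
  s5: p = 34/178 = 0.1910, -p*log2(p) = 0.4562
H = sum of terms = 2.0973
Rounded to 2 decimals: 2.10

2.10


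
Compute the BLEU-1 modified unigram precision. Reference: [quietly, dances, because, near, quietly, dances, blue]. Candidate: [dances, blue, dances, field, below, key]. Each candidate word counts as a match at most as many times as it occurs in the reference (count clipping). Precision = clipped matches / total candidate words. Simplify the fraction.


Reference word counts: {'because': 1, 'blue': 1, 'dances': 2, 'near': 1, 'quietly': 2}
Checking each candidate word (with clipping):
  'dances' -> in reference (ref count 2, used 1/2) -> match (matches: 1)
  'blue' -> in reference (ref count 1, used 1/1) -> match (matches: 2)
  'dances' -> in reference (ref count 2, used 2/2) -> match (matches: 3)
  'field' -> not in reference -> no match (matches: 3)
  'below' -> not in reference -> no match (matches: 3)
  'key' -> not in reference -> no match (matches: 3)
Clipped matches: 3, Candidate length: 6
Precision = 3/6 = 1/2

1/2
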